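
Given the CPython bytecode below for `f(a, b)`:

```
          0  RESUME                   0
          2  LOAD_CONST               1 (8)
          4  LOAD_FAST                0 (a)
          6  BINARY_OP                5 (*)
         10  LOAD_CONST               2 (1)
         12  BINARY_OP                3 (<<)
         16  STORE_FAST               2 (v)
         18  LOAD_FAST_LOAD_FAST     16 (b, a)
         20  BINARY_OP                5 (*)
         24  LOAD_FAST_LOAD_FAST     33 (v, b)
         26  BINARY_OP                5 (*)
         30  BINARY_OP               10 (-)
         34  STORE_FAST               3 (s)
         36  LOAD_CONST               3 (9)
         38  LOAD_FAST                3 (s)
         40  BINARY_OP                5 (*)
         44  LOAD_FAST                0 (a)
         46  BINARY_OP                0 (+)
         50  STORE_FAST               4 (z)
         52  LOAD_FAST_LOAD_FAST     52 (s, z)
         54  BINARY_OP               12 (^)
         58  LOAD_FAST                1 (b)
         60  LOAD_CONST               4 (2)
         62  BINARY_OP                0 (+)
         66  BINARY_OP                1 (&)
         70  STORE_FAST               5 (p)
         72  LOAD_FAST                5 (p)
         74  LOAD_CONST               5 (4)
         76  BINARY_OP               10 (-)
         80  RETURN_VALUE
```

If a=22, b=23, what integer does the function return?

20

LOAD_CONST → push 8. Stack: [8]
LOAD_FAST a → push 22. Stack: [8, 22]
BINARY_OP * → 8 * 22 = 176. Stack: [176]
LOAD_CONST → push 1. Stack: [176, 1]
BINARY_OP << → 176 << 1 = 352. Stack: [352]
STORE_FAST v → v=352. Stack: []
LOAD_FAST_LOAD_FAST b,a → push 23,22. Stack: [23, 22]
BINARY_OP * → 23 * 22 = 506. Stack: [506]
LOAD_FAST_LOAD_FAST v,b → push 352,23. Stack: [506, 352, 23]
BINARY_OP * → 352 * 23 = 8096. Stack: [506, 8096]
BINARY_OP - → 506 - 8096 = -7590. Stack: [-7590]
STORE_FAST s → s=-7590. Stack: []
LOAD_CONST → push 9. Stack: [9]
LOAD_FAST s → push -7590. Stack: [9, -7590]
BINARY_OP * → 9 * -7590 = -68310. Stack: [-68310]
LOAD_FAST a → push 22. Stack: [-68310, 22]
BINARY_OP + → -68310 + 22 = -68288. Stack: [-68288]
STORE_FAST z → z=-68288. Stack: []
LOAD_FAST_LOAD_FAST s,z → push -7590,-68288. Stack: [-7590, -68288]
BINARY_OP ^ → -7590 ^ -68288 = 71450. Stack: [71450]
LOAD_FAST b → push 23. Stack: [71450, 23]
LOAD_CONST → push 2. Stack: [71450, 23, 2]
BINARY_OP + → 23 + 2 = 25. Stack: [71450, 25]
BINARY_OP & → 71450 & 25 = 24. Stack: [24]
STORE_FAST p → p=24. Stack: []
LOAD_FAST p → push 24. Stack: [24]
LOAD_CONST → push 4. Stack: [24, 4]
BINARY_OP - → 24 - 4 = 20. Stack: [20]
RETURN_VALUE → return 20.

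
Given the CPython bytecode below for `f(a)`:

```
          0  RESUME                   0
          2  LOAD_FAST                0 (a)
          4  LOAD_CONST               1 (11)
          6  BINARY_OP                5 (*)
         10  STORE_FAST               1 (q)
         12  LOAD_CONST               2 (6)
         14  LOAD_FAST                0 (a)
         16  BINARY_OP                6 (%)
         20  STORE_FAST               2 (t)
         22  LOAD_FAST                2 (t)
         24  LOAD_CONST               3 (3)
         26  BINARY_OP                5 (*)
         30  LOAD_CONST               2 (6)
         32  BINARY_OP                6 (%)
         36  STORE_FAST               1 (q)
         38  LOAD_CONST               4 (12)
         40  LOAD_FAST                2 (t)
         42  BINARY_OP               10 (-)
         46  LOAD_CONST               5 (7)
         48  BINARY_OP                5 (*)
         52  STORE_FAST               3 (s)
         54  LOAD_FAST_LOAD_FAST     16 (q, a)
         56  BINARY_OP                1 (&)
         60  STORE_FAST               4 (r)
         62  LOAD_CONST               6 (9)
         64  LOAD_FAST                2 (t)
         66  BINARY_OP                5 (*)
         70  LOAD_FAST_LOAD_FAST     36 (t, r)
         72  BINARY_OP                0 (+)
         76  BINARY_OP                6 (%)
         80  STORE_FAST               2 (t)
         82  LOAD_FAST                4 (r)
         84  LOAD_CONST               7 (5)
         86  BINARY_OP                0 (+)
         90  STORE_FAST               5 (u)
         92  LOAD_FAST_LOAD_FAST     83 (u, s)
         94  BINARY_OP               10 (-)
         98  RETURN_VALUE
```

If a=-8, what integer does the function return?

-93

LOAD_FAST a → push -8. Stack: [-8]
LOAD_CONST → push 11. Stack: [-8, 11]
BINARY_OP * → -8 * 11 = -88. Stack: [-88]
STORE_FAST q → q=-88. Stack: []
LOAD_CONST → push 6. Stack: [6]
LOAD_FAST a → push -8. Stack: [6, -8]
BINARY_OP % → 6 % -8 = -2. Stack: [-2]
STORE_FAST t → t=-2. Stack: []
LOAD_FAST t → push -2. Stack: [-2]
LOAD_CONST → push 3. Stack: [-2, 3]
BINARY_OP * → -2 * 3 = -6. Stack: [-6]
LOAD_CONST → push 6. Stack: [-6, 6]
BINARY_OP % → -6 % 6 = 0. Stack: [0]
STORE_FAST q → q=0. Stack: []
LOAD_CONST → push 12. Stack: [12]
LOAD_FAST t → push -2. Stack: [12, -2]
BINARY_OP - → 12 - -2 = 14. Stack: [14]
LOAD_CONST → push 7. Stack: [14, 7]
BINARY_OP * → 14 * 7 = 98. Stack: [98]
STORE_FAST s → s=98. Stack: []
LOAD_FAST_LOAD_FAST q,a → push 0,-8. Stack: [0, -8]
BINARY_OP & → 0 & -8 = 0. Stack: [0]
STORE_FAST r → r=0. Stack: []
LOAD_CONST → push 9. Stack: [9]
LOAD_FAST t → push -2. Stack: [9, -2]
BINARY_OP * → 9 * -2 = -18. Stack: [-18]
LOAD_FAST_LOAD_FAST t,r → push -2,0. Stack: [-18, -2, 0]
BINARY_OP + → -2 + 0 = -2. Stack: [-18, -2]
BINARY_OP % → -18 % -2 = 0. Stack: [0]
STORE_FAST t → t=0. Stack: []
LOAD_FAST r → push 0. Stack: [0]
LOAD_CONST → push 5. Stack: [0, 5]
BINARY_OP + → 0 + 5 = 5. Stack: [5]
STORE_FAST u → u=5. Stack: []
LOAD_FAST_LOAD_FAST u,s → push 5,98. Stack: [5, 98]
BINARY_OP - → 5 - 98 = -93. Stack: [-93]
RETURN_VALUE → return -93.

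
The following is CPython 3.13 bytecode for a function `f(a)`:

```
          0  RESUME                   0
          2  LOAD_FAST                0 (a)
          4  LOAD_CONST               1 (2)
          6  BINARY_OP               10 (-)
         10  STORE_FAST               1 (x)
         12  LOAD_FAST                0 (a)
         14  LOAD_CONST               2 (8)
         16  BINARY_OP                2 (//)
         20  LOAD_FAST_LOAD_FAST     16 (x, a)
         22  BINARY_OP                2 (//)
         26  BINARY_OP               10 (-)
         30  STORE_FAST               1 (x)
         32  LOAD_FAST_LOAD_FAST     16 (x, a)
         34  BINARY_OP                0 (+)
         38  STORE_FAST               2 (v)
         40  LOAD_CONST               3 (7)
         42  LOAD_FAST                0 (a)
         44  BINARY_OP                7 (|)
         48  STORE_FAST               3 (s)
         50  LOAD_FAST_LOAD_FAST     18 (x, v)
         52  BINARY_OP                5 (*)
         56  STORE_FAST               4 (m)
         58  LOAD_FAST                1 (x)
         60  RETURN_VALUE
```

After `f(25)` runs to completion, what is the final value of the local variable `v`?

LOAD_FAST a → push 25. Stack: [25]
LOAD_CONST → push 2. Stack: [25, 2]
BINARY_OP - → 25 - 2 = 23. Stack: [23]
STORE_FAST x → x=23. Stack: []
LOAD_FAST a → push 25. Stack: [25]
LOAD_CONST → push 8. Stack: [25, 8]
BINARY_OP // → 25 // 8 = 3. Stack: [3]
LOAD_FAST_LOAD_FAST x,a → push 23,25. Stack: [3, 23, 25]
BINARY_OP // → 23 // 25 = 0. Stack: [3, 0]
BINARY_OP - → 3 - 0 = 3. Stack: [3]
STORE_FAST x → x=3. Stack: []
LOAD_FAST_LOAD_FAST x,a → push 3,25. Stack: [3, 25]
BINARY_OP + → 3 + 25 = 28. Stack: [28]
STORE_FAST v → v=28. Stack: []
LOAD_CONST → push 7. Stack: [7]
LOAD_FAST a → push 25. Stack: [7, 25]
BINARY_OP | → 7 | 25 = 31. Stack: [31]
STORE_FAST s → s=31. Stack: []
LOAD_FAST_LOAD_FAST x,v → push 3,28. Stack: [3, 28]
BINARY_OP * → 3 * 28 = 84. Stack: [84]
STORE_FAST m → m=84. Stack: []
LOAD_FAST x → push 3. Stack: [3]
RETURN_VALUE → return 3.

28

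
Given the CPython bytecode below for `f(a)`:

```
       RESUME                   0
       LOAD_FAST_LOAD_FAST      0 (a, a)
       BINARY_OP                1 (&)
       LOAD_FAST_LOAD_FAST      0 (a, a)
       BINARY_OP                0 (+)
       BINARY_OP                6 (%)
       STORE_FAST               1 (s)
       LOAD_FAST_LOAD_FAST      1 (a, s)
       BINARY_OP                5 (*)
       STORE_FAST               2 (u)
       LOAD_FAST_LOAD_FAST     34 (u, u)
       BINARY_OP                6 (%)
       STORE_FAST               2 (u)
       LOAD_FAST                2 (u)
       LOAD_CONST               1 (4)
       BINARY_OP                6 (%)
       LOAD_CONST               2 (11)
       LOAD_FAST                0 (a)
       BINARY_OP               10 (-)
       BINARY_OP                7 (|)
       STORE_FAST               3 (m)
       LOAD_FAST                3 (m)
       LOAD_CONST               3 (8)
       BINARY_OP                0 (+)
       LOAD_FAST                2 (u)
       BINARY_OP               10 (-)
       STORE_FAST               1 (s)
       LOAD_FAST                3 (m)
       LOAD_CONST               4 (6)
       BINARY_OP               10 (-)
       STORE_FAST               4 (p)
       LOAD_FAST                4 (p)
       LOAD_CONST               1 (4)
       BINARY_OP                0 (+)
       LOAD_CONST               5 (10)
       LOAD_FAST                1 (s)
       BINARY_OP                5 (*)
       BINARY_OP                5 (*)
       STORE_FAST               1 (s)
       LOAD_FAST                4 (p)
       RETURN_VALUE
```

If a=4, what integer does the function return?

1

LOAD_FAST_LOAD_FAST a,a → push 4,4. Stack: [4, 4]
BINARY_OP & → 4 & 4 = 4. Stack: [4]
LOAD_FAST_LOAD_FAST a,a → push 4,4. Stack: [4, 4, 4]
BINARY_OP + → 4 + 4 = 8. Stack: [4, 8]
BINARY_OP % → 4 % 8 = 4. Stack: [4]
STORE_FAST s → s=4. Stack: []
LOAD_FAST_LOAD_FAST a,s → push 4,4. Stack: [4, 4]
BINARY_OP * → 4 * 4 = 16. Stack: [16]
STORE_FAST u → u=16. Stack: []
LOAD_FAST_LOAD_FAST u,u → push 16,16. Stack: [16, 16]
BINARY_OP % → 16 % 16 = 0. Stack: [0]
STORE_FAST u → u=0. Stack: []
LOAD_FAST u → push 0. Stack: [0]
LOAD_CONST → push 4. Stack: [0, 4]
BINARY_OP % → 0 % 4 = 0. Stack: [0]
LOAD_CONST → push 11. Stack: [0, 11]
LOAD_FAST a → push 4. Stack: [0, 11, 4]
BINARY_OP - → 11 - 4 = 7. Stack: [0, 7]
BINARY_OP | → 0 | 7 = 7. Stack: [7]
STORE_FAST m → m=7. Stack: []
LOAD_FAST m → push 7. Stack: [7]
LOAD_CONST → push 8. Stack: [7, 8]
BINARY_OP + → 7 + 8 = 15. Stack: [15]
LOAD_FAST u → push 0. Stack: [15, 0]
BINARY_OP - → 15 - 0 = 15. Stack: [15]
STORE_FAST s → s=15. Stack: []
LOAD_FAST m → push 7. Stack: [7]
LOAD_CONST → push 6. Stack: [7, 6]
BINARY_OP - → 7 - 6 = 1. Stack: [1]
STORE_FAST p → p=1. Stack: []
LOAD_FAST p → push 1. Stack: [1]
LOAD_CONST → push 4. Stack: [1, 4]
BINARY_OP + → 1 + 4 = 5. Stack: [5]
LOAD_CONST → push 10. Stack: [5, 10]
LOAD_FAST s → push 15. Stack: [5, 10, 15]
BINARY_OP * → 10 * 15 = 150. Stack: [5, 150]
BINARY_OP * → 5 * 150 = 750. Stack: [750]
STORE_FAST s → s=750. Stack: []
LOAD_FAST p → push 1. Stack: [1]
RETURN_VALUE → return 1.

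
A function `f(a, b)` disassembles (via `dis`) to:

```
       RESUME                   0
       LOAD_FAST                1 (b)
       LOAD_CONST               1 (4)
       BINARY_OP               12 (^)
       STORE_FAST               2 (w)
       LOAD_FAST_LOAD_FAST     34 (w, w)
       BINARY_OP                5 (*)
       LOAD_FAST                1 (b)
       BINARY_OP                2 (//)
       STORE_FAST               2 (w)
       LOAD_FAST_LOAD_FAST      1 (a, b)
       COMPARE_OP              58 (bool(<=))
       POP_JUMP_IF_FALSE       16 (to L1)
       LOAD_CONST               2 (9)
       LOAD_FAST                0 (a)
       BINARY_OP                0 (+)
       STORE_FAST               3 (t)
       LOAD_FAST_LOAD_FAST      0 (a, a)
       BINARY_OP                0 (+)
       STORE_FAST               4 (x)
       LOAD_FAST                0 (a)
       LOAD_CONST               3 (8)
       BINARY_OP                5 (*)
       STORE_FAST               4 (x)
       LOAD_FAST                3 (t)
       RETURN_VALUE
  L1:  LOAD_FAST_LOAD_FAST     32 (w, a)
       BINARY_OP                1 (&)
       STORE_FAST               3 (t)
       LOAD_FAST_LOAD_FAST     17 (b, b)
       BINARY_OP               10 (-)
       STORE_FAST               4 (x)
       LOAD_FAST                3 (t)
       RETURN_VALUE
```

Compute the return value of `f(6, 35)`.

15

LOAD_FAST b → push 35. Stack: [35]
LOAD_CONST → push 4. Stack: [35, 4]
BINARY_OP ^ → 35 ^ 4 = 39. Stack: [39]
STORE_FAST w → w=39. Stack: []
LOAD_FAST_LOAD_FAST w,w → push 39,39. Stack: [39, 39]
BINARY_OP * → 39 * 39 = 1521. Stack: [1521]
LOAD_FAST b → push 35. Stack: [1521, 35]
BINARY_OP // → 1521 // 35 = 43. Stack: [43]
STORE_FAST w → w=43. Stack: []
LOAD_FAST_LOAD_FAST a,b → push 6,35. Stack: [6, 35]
COMPARE_OP bool(<=) → 6 vs 35 = True. Stack: [True]
POP_JUMP_IF_FALSE → pop True; no jump. Stack: []
LOAD_CONST → push 9. Stack: [9]
LOAD_FAST a → push 6. Stack: [9, 6]
BINARY_OP + → 9 + 6 = 15. Stack: [15]
STORE_FAST t → t=15. Stack: []
LOAD_FAST_LOAD_FAST a,a → push 6,6. Stack: [6, 6]
BINARY_OP + → 6 + 6 = 12. Stack: [12]
STORE_FAST x → x=12. Stack: []
LOAD_FAST a → push 6. Stack: [6]
LOAD_CONST → push 8. Stack: [6, 8]
BINARY_OP * → 6 * 8 = 48. Stack: [48]
STORE_FAST x → x=48. Stack: []
LOAD_FAST t → push 15. Stack: [15]
RETURN_VALUE → return 15.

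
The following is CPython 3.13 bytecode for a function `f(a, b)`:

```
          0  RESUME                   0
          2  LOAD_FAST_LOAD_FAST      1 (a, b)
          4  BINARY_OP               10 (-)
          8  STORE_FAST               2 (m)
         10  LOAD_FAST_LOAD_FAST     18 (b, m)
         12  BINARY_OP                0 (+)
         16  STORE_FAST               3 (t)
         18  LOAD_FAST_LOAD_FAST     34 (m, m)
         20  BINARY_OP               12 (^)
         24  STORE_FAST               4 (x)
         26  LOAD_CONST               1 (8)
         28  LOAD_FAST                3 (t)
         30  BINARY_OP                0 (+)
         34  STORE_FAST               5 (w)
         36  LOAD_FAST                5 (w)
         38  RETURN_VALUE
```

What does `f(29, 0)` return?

LOAD_FAST_LOAD_FAST a,b → push 29,0. Stack: [29, 0]
BINARY_OP - → 29 - 0 = 29. Stack: [29]
STORE_FAST m → m=29. Stack: []
LOAD_FAST_LOAD_FAST b,m → push 0,29. Stack: [0, 29]
BINARY_OP + → 0 + 29 = 29. Stack: [29]
STORE_FAST t → t=29. Stack: []
LOAD_FAST_LOAD_FAST m,m → push 29,29. Stack: [29, 29]
BINARY_OP ^ → 29 ^ 29 = 0. Stack: [0]
STORE_FAST x → x=0. Stack: []
LOAD_CONST → push 8. Stack: [8]
LOAD_FAST t → push 29. Stack: [8, 29]
BINARY_OP + → 8 + 29 = 37. Stack: [37]
STORE_FAST w → w=37. Stack: []
LOAD_FAST w → push 37. Stack: [37]
RETURN_VALUE → return 37.

37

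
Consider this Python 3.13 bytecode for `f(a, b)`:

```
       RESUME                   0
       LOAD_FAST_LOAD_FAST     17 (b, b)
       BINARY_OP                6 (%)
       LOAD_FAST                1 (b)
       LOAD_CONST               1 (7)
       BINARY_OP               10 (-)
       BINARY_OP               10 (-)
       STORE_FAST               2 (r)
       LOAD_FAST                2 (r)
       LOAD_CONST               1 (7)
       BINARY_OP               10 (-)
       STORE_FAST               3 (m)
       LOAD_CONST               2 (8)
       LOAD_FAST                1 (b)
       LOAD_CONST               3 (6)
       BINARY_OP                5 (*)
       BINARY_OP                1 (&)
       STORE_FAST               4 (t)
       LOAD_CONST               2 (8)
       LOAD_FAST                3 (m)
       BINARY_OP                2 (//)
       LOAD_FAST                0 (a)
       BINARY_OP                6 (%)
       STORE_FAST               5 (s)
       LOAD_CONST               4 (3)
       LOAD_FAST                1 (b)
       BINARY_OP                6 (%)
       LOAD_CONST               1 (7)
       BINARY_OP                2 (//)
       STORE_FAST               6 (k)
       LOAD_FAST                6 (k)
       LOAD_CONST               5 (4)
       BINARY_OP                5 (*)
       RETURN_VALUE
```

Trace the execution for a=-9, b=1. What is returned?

0

LOAD_FAST_LOAD_FAST b,b → push 1,1. Stack: [1, 1]
BINARY_OP % → 1 % 1 = 0. Stack: [0]
LOAD_FAST b → push 1. Stack: [0, 1]
LOAD_CONST → push 7. Stack: [0, 1, 7]
BINARY_OP - → 1 - 7 = -6. Stack: [0, -6]
BINARY_OP - → 0 - -6 = 6. Stack: [6]
STORE_FAST r → r=6. Stack: []
LOAD_FAST r → push 6. Stack: [6]
LOAD_CONST → push 7. Stack: [6, 7]
BINARY_OP - → 6 - 7 = -1. Stack: [-1]
STORE_FAST m → m=-1. Stack: []
LOAD_CONST → push 8. Stack: [8]
LOAD_FAST b → push 1. Stack: [8, 1]
LOAD_CONST → push 6. Stack: [8, 1, 6]
BINARY_OP * → 1 * 6 = 6. Stack: [8, 6]
BINARY_OP & → 8 & 6 = 0. Stack: [0]
STORE_FAST t → t=0. Stack: []
LOAD_CONST → push 8. Stack: [8]
LOAD_FAST m → push -1. Stack: [8, -1]
BINARY_OP // → 8 // -1 = -8. Stack: [-8]
LOAD_FAST a → push -9. Stack: [-8, -9]
BINARY_OP % → -8 % -9 = -8. Stack: [-8]
STORE_FAST s → s=-8. Stack: []
LOAD_CONST → push 3. Stack: [3]
LOAD_FAST b → push 1. Stack: [3, 1]
BINARY_OP % → 3 % 1 = 0. Stack: [0]
LOAD_CONST → push 7. Stack: [0, 7]
BINARY_OP // → 0 // 7 = 0. Stack: [0]
STORE_FAST k → k=0. Stack: []
LOAD_FAST k → push 0. Stack: [0]
LOAD_CONST → push 4. Stack: [0, 4]
BINARY_OP * → 0 * 4 = 0. Stack: [0]
RETURN_VALUE → return 0.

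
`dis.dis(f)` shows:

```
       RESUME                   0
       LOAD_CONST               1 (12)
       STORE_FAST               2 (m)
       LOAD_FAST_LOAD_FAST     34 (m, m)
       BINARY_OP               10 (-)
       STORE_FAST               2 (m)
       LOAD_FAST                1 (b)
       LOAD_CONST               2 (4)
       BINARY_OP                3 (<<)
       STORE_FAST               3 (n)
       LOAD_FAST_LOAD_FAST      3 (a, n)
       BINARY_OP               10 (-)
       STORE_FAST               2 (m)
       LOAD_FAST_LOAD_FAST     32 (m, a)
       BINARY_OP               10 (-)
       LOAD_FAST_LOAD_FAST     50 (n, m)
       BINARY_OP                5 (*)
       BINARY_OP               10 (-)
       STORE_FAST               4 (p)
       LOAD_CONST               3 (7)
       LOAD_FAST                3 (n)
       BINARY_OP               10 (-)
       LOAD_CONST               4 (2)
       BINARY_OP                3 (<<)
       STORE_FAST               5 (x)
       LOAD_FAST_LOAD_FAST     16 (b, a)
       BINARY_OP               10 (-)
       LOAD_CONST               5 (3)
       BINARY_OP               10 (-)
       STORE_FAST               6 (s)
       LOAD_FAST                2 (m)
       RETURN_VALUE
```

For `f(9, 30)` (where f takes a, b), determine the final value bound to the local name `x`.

LOAD_CONST → push 12. Stack: [12]
STORE_FAST m → m=12. Stack: []
LOAD_FAST_LOAD_FAST m,m → push 12,12. Stack: [12, 12]
BINARY_OP - → 12 - 12 = 0. Stack: [0]
STORE_FAST m → m=0. Stack: []
LOAD_FAST b → push 30. Stack: [30]
LOAD_CONST → push 4. Stack: [30, 4]
BINARY_OP << → 30 << 4 = 480. Stack: [480]
STORE_FAST n → n=480. Stack: []
LOAD_FAST_LOAD_FAST a,n → push 9,480. Stack: [9, 480]
BINARY_OP - → 9 - 480 = -471. Stack: [-471]
STORE_FAST m → m=-471. Stack: []
LOAD_FAST_LOAD_FAST m,a → push -471,9. Stack: [-471, 9]
BINARY_OP - → -471 - 9 = -480. Stack: [-480]
LOAD_FAST_LOAD_FAST n,m → push 480,-471. Stack: [-480, 480, -471]
BINARY_OP * → 480 * -471 = -226080. Stack: [-480, -226080]
BINARY_OP - → -480 - -226080 = 225600. Stack: [225600]
STORE_FAST p → p=225600. Stack: []
LOAD_CONST → push 7. Stack: [7]
LOAD_FAST n → push 480. Stack: [7, 480]
BINARY_OP - → 7 - 480 = -473. Stack: [-473]
LOAD_CONST → push 2. Stack: [-473, 2]
BINARY_OP << → -473 << 2 = -1892. Stack: [-1892]
STORE_FAST x → x=-1892. Stack: []
LOAD_FAST_LOAD_FAST b,a → push 30,9. Stack: [30, 9]
BINARY_OP - → 30 - 9 = 21. Stack: [21]
LOAD_CONST → push 3. Stack: [21, 3]
BINARY_OP - → 21 - 3 = 18. Stack: [18]
STORE_FAST s → s=18. Stack: []
LOAD_FAST m → push -471. Stack: [-471]
RETURN_VALUE → return -471.

-1892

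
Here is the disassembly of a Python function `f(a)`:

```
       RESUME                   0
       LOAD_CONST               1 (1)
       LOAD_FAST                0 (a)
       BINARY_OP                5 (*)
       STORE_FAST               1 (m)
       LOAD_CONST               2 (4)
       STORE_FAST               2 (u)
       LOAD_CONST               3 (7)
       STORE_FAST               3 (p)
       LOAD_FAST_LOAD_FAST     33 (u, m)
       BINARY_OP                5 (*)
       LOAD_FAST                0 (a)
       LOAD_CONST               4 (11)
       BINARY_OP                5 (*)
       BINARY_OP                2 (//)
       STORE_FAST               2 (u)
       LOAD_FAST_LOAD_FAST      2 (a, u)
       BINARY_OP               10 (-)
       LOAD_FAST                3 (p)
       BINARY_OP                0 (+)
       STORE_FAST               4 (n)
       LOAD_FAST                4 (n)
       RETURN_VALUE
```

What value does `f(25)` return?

LOAD_CONST → push 1. Stack: [1]
LOAD_FAST a → push 25. Stack: [1, 25]
BINARY_OP * → 1 * 25 = 25. Stack: [25]
STORE_FAST m → m=25. Stack: []
LOAD_CONST → push 4. Stack: [4]
STORE_FAST u → u=4. Stack: []
LOAD_CONST → push 7. Stack: [7]
STORE_FAST p → p=7. Stack: []
LOAD_FAST_LOAD_FAST u,m → push 4,25. Stack: [4, 25]
BINARY_OP * → 4 * 25 = 100. Stack: [100]
LOAD_FAST a → push 25. Stack: [100, 25]
LOAD_CONST → push 11. Stack: [100, 25, 11]
BINARY_OP * → 25 * 11 = 275. Stack: [100, 275]
BINARY_OP // → 100 // 275 = 0. Stack: [0]
STORE_FAST u → u=0. Stack: []
LOAD_FAST_LOAD_FAST a,u → push 25,0. Stack: [25, 0]
BINARY_OP - → 25 - 0 = 25. Stack: [25]
LOAD_FAST p → push 7. Stack: [25, 7]
BINARY_OP + → 25 + 7 = 32. Stack: [32]
STORE_FAST n → n=32. Stack: []
LOAD_FAST n → push 32. Stack: [32]
RETURN_VALUE → return 32.

32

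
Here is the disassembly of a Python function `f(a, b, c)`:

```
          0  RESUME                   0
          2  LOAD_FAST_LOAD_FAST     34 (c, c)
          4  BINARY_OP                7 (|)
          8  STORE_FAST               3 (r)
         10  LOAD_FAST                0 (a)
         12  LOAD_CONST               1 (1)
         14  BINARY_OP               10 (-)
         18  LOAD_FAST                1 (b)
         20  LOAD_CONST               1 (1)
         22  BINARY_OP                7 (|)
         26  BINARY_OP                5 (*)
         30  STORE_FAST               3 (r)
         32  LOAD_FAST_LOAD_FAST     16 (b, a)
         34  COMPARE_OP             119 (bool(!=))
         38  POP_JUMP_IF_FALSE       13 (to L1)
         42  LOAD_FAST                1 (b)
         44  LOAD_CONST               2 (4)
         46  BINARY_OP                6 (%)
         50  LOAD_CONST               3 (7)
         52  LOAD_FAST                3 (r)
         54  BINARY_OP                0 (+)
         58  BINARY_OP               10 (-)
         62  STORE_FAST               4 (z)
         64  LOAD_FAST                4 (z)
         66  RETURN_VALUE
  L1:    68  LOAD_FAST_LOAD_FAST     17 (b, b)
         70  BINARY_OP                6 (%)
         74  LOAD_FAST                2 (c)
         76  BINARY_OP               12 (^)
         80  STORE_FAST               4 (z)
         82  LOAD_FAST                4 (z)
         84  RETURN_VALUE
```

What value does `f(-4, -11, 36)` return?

-61

LOAD_FAST_LOAD_FAST c,c → push 36,36. Stack: [36, 36]
BINARY_OP | → 36 | 36 = 36. Stack: [36]
STORE_FAST r → r=36. Stack: []
LOAD_FAST a → push -4. Stack: [-4]
LOAD_CONST → push 1. Stack: [-4, 1]
BINARY_OP - → -4 - 1 = -5. Stack: [-5]
LOAD_FAST b → push -11. Stack: [-5, -11]
LOAD_CONST → push 1. Stack: [-5, -11, 1]
BINARY_OP | → -11 | 1 = -11. Stack: [-5, -11]
BINARY_OP * → -5 * -11 = 55. Stack: [55]
STORE_FAST r → r=55. Stack: []
LOAD_FAST_LOAD_FAST b,a → push -11,-4. Stack: [-11, -4]
COMPARE_OP bool(!=) → -11 vs -4 = True. Stack: [True]
POP_JUMP_IF_FALSE → pop True; no jump. Stack: []
LOAD_FAST b → push -11. Stack: [-11]
LOAD_CONST → push 4. Stack: [-11, 4]
BINARY_OP % → -11 % 4 = 1. Stack: [1]
LOAD_CONST → push 7. Stack: [1, 7]
LOAD_FAST r → push 55. Stack: [1, 7, 55]
BINARY_OP + → 7 + 55 = 62. Stack: [1, 62]
BINARY_OP - → 1 - 62 = -61. Stack: [-61]
STORE_FAST z → z=-61. Stack: []
LOAD_FAST z → push -61. Stack: [-61]
RETURN_VALUE → return -61.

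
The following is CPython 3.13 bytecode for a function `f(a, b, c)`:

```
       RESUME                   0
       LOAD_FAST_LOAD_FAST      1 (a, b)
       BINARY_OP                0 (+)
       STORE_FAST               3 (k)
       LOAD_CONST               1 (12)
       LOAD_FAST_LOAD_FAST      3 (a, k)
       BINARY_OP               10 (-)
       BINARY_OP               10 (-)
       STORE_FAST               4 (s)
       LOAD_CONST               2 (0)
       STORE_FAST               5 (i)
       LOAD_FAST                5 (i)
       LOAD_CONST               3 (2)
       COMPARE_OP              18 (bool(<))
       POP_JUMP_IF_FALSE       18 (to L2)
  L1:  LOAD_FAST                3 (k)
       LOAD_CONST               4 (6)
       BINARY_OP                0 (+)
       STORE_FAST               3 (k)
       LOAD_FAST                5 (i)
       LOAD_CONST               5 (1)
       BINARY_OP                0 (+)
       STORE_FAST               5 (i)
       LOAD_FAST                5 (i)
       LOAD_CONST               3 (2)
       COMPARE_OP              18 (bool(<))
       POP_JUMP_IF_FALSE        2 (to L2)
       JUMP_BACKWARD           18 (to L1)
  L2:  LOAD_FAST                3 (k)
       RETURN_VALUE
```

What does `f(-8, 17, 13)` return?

LOAD_FAST_LOAD_FAST a,b → push -8,17. Stack: [-8, 17]
BINARY_OP + → -8 + 17 = 9. Stack: [9]
STORE_FAST k → k=9. Stack: []
LOAD_CONST → push 12. Stack: [12]
LOAD_FAST_LOAD_FAST a,k → push -8,9. Stack: [12, -8, 9]
BINARY_OP - → -8 - 9 = -17. Stack: [12, -17]
BINARY_OP - → 12 - -17 = 29. Stack: [29]
STORE_FAST s → s=29. Stack: []
LOAD_CONST → push 0. Stack: [0]
STORE_FAST i → i=0. Stack: []
LOAD_FAST i → push 0. Stack: [0]
LOAD_CONST → push 2. Stack: [0, 2]
COMPARE_OP bool(<) → 0 vs 2 = True. Stack: [True]
POP_JUMP_IF_FALSE → pop True; no jump. Stack: []
LOAD_FAST k → push 9. Stack: [9]
LOAD_CONST → push 6. Stack: [9, 6]
BINARY_OP + → 9 + 6 = 15. Stack: [15]
STORE_FAST k → k=15. Stack: []
LOAD_FAST i → push 0. Stack: [0]
LOAD_CONST → push 1. Stack: [0, 1]
BINARY_OP + → 0 + 1 = 1. Stack: [1]
STORE_FAST i → i=1. Stack: []
LOAD_FAST i → push 1. Stack: [1]
LOAD_CONST → push 2. Stack: [1, 2]
COMPARE_OP bool(<) → 1 vs 2 = True. Stack: [True]
POP_JUMP_IF_FALSE → pop True; no jump. Stack: []
LOAD_FAST k → push 15. Stack: [15]
LOAD_CONST → push 6. Stack: [15, 6]
BINARY_OP + → 15 + 6 = 21. Stack: [21]
STORE_FAST k → k=21. Stack: []
LOAD_FAST i → push 1. Stack: [1]
LOAD_CONST → push 1. Stack: [1, 1]
BINARY_OP + → 1 + 1 = 2. Stack: [2]
STORE_FAST i → i=2. Stack: []
LOAD_FAST i → push 2. Stack: [2]
LOAD_CONST → push 2. Stack: [2, 2]
COMPARE_OP bool(<) → 2 vs 2 = False. Stack: [False]
POP_JUMP_IF_FALSE → pop False; jump. Stack: []
LOAD_FAST k → push 21. Stack: [21]
RETURN_VALUE → return 21.

21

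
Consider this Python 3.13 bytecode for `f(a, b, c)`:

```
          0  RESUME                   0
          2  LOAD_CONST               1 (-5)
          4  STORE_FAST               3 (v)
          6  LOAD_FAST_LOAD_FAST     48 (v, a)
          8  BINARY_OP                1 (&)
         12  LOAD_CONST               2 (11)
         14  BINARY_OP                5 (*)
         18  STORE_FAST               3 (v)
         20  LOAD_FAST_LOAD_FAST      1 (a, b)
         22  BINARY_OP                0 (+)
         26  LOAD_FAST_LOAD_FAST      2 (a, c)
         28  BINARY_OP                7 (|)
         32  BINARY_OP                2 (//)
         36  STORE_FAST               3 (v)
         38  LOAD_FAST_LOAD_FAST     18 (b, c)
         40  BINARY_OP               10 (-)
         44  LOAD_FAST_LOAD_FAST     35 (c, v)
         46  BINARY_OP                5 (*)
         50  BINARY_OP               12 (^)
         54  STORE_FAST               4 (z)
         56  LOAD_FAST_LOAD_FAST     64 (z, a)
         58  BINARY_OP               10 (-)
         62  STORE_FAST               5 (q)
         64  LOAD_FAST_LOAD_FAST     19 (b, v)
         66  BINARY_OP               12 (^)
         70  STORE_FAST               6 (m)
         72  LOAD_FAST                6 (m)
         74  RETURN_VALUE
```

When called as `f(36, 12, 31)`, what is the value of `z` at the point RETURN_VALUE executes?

LOAD_CONST → push -5. Stack: [-5]
STORE_FAST v → v=-5. Stack: []
LOAD_FAST_LOAD_FAST v,a → push -5,36. Stack: [-5, 36]
BINARY_OP & → -5 & 36 = 32. Stack: [32]
LOAD_CONST → push 11. Stack: [32, 11]
BINARY_OP * → 32 * 11 = 352. Stack: [352]
STORE_FAST v → v=352. Stack: []
LOAD_FAST_LOAD_FAST a,b → push 36,12. Stack: [36, 12]
BINARY_OP + → 36 + 12 = 48. Stack: [48]
LOAD_FAST_LOAD_FAST a,c → push 36,31. Stack: [48, 36, 31]
BINARY_OP | → 36 | 31 = 63. Stack: [48, 63]
BINARY_OP // → 48 // 63 = 0. Stack: [0]
STORE_FAST v → v=0. Stack: []
LOAD_FAST_LOAD_FAST b,c → push 12,31. Stack: [12, 31]
BINARY_OP - → 12 - 31 = -19. Stack: [-19]
LOAD_FAST_LOAD_FAST c,v → push 31,0. Stack: [-19, 31, 0]
BINARY_OP * → 31 * 0 = 0. Stack: [-19, 0]
BINARY_OP ^ → -19 ^ 0 = -19. Stack: [-19]
STORE_FAST z → z=-19. Stack: []
LOAD_FAST_LOAD_FAST z,a → push -19,36. Stack: [-19, 36]
BINARY_OP - → -19 - 36 = -55. Stack: [-55]
STORE_FAST q → q=-55. Stack: []
LOAD_FAST_LOAD_FAST b,v → push 12,0. Stack: [12, 0]
BINARY_OP ^ → 12 ^ 0 = 12. Stack: [12]
STORE_FAST m → m=12. Stack: []
LOAD_FAST m → push 12. Stack: [12]
RETURN_VALUE → return 12.

-19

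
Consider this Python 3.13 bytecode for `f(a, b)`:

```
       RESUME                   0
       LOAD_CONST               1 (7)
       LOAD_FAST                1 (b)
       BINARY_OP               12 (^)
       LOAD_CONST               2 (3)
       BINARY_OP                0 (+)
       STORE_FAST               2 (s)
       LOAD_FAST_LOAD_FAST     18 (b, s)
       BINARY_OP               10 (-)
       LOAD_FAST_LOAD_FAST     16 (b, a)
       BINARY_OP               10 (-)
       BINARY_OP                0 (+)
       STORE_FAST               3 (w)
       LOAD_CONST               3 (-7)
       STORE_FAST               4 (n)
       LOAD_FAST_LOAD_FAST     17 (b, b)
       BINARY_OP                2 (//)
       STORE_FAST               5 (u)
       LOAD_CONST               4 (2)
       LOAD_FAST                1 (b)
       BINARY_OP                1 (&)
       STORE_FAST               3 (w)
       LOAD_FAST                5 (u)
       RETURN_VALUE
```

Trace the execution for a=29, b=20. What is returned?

LOAD_CONST → push 7. Stack: [7]
LOAD_FAST b → push 20. Stack: [7, 20]
BINARY_OP ^ → 7 ^ 20 = 19. Stack: [19]
LOAD_CONST → push 3. Stack: [19, 3]
BINARY_OP + → 19 + 3 = 22. Stack: [22]
STORE_FAST s → s=22. Stack: []
LOAD_FAST_LOAD_FAST b,s → push 20,22. Stack: [20, 22]
BINARY_OP - → 20 - 22 = -2. Stack: [-2]
LOAD_FAST_LOAD_FAST b,a → push 20,29. Stack: [-2, 20, 29]
BINARY_OP - → 20 - 29 = -9. Stack: [-2, -9]
BINARY_OP + → -2 + -9 = -11. Stack: [-11]
STORE_FAST w → w=-11. Stack: []
LOAD_CONST → push -7. Stack: [-7]
STORE_FAST n → n=-7. Stack: []
LOAD_FAST_LOAD_FAST b,b → push 20,20. Stack: [20, 20]
BINARY_OP // → 20 // 20 = 1. Stack: [1]
STORE_FAST u → u=1. Stack: []
LOAD_CONST → push 2. Stack: [2]
LOAD_FAST b → push 20. Stack: [2, 20]
BINARY_OP & → 2 & 20 = 0. Stack: [0]
STORE_FAST w → w=0. Stack: []
LOAD_FAST u → push 1. Stack: [1]
RETURN_VALUE → return 1.

1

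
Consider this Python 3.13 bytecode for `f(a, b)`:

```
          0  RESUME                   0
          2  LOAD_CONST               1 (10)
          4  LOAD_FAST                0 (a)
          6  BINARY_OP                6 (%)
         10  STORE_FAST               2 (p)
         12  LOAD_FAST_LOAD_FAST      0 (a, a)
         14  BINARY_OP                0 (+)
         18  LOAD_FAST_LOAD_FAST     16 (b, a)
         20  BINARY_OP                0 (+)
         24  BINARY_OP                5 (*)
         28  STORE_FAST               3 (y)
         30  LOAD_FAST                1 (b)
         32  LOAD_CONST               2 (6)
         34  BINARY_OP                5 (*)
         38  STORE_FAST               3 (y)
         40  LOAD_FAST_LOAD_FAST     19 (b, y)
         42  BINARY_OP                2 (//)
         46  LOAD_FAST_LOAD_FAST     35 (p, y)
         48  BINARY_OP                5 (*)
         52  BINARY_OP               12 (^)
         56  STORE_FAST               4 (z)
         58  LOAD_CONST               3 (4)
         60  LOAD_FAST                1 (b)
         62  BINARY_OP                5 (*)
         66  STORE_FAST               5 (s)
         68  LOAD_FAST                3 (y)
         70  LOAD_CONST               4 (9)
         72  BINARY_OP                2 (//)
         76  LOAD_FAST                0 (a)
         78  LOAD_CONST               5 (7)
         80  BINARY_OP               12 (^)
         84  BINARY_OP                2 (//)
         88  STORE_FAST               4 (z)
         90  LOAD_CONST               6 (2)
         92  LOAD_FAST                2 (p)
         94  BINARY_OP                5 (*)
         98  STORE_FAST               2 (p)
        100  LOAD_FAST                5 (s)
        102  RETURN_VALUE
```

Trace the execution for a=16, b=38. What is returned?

LOAD_CONST → push 10. Stack: [10]
LOAD_FAST a → push 16. Stack: [10, 16]
BINARY_OP % → 10 % 16 = 10. Stack: [10]
STORE_FAST p → p=10. Stack: []
LOAD_FAST_LOAD_FAST a,a → push 16,16. Stack: [16, 16]
BINARY_OP + → 16 + 16 = 32. Stack: [32]
LOAD_FAST_LOAD_FAST b,a → push 38,16. Stack: [32, 38, 16]
BINARY_OP + → 38 + 16 = 54. Stack: [32, 54]
BINARY_OP * → 32 * 54 = 1728. Stack: [1728]
STORE_FAST y → y=1728. Stack: []
LOAD_FAST b → push 38. Stack: [38]
LOAD_CONST → push 6. Stack: [38, 6]
BINARY_OP * → 38 * 6 = 228. Stack: [228]
STORE_FAST y → y=228. Stack: []
LOAD_FAST_LOAD_FAST b,y → push 38,228. Stack: [38, 228]
BINARY_OP // → 38 // 228 = 0. Stack: [0]
LOAD_FAST_LOAD_FAST p,y → push 10,228. Stack: [0, 10, 228]
BINARY_OP * → 10 * 228 = 2280. Stack: [0, 2280]
BINARY_OP ^ → 0 ^ 2280 = 2280. Stack: [2280]
STORE_FAST z → z=2280. Stack: []
LOAD_CONST → push 4. Stack: [4]
LOAD_FAST b → push 38. Stack: [4, 38]
BINARY_OP * → 4 * 38 = 152. Stack: [152]
STORE_FAST s → s=152. Stack: []
LOAD_FAST y → push 228. Stack: [228]
LOAD_CONST → push 9. Stack: [228, 9]
BINARY_OP // → 228 // 9 = 25. Stack: [25]
LOAD_FAST a → push 16. Stack: [25, 16]
LOAD_CONST → push 7. Stack: [25, 16, 7]
BINARY_OP ^ → 16 ^ 7 = 23. Stack: [25, 23]
BINARY_OP // → 25 // 23 = 1. Stack: [1]
STORE_FAST z → z=1. Stack: []
LOAD_CONST → push 2. Stack: [2]
LOAD_FAST p → push 10. Stack: [2, 10]
BINARY_OP * → 2 * 10 = 20. Stack: [20]
STORE_FAST p → p=20. Stack: []
LOAD_FAST s → push 152. Stack: [152]
RETURN_VALUE → return 152.

152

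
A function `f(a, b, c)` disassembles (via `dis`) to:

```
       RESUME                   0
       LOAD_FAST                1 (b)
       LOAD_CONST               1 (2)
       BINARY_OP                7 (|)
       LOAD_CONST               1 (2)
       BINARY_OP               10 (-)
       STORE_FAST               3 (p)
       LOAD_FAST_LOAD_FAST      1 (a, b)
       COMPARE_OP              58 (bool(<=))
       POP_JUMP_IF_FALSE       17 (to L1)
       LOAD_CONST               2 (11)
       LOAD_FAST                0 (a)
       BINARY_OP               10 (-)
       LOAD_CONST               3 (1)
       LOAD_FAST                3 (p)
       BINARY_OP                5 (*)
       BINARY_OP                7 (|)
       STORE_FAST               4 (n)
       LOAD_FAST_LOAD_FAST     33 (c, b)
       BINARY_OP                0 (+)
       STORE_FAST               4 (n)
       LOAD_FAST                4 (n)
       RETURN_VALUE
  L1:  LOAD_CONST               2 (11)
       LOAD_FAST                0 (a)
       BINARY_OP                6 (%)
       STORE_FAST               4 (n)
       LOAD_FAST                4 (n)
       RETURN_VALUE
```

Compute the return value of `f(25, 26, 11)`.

LOAD_FAST b → push 26. Stack: [26]
LOAD_CONST → push 2. Stack: [26, 2]
BINARY_OP | → 26 | 2 = 26. Stack: [26]
LOAD_CONST → push 2. Stack: [26, 2]
BINARY_OP - → 26 - 2 = 24. Stack: [24]
STORE_FAST p → p=24. Stack: []
LOAD_FAST_LOAD_FAST a,b → push 25,26. Stack: [25, 26]
COMPARE_OP bool(<=) → 25 vs 26 = True. Stack: [True]
POP_JUMP_IF_FALSE → pop True; no jump. Stack: []
LOAD_CONST → push 11. Stack: [11]
LOAD_FAST a → push 25. Stack: [11, 25]
BINARY_OP - → 11 - 25 = -14. Stack: [-14]
LOAD_CONST → push 1. Stack: [-14, 1]
LOAD_FAST p → push 24. Stack: [-14, 1, 24]
BINARY_OP * → 1 * 24 = 24. Stack: [-14, 24]
BINARY_OP | → -14 | 24 = -6. Stack: [-6]
STORE_FAST n → n=-6. Stack: []
LOAD_FAST_LOAD_FAST c,b → push 11,26. Stack: [11, 26]
BINARY_OP + → 11 + 26 = 37. Stack: [37]
STORE_FAST n → n=37. Stack: []
LOAD_FAST n → push 37. Stack: [37]
RETURN_VALUE → return 37.

37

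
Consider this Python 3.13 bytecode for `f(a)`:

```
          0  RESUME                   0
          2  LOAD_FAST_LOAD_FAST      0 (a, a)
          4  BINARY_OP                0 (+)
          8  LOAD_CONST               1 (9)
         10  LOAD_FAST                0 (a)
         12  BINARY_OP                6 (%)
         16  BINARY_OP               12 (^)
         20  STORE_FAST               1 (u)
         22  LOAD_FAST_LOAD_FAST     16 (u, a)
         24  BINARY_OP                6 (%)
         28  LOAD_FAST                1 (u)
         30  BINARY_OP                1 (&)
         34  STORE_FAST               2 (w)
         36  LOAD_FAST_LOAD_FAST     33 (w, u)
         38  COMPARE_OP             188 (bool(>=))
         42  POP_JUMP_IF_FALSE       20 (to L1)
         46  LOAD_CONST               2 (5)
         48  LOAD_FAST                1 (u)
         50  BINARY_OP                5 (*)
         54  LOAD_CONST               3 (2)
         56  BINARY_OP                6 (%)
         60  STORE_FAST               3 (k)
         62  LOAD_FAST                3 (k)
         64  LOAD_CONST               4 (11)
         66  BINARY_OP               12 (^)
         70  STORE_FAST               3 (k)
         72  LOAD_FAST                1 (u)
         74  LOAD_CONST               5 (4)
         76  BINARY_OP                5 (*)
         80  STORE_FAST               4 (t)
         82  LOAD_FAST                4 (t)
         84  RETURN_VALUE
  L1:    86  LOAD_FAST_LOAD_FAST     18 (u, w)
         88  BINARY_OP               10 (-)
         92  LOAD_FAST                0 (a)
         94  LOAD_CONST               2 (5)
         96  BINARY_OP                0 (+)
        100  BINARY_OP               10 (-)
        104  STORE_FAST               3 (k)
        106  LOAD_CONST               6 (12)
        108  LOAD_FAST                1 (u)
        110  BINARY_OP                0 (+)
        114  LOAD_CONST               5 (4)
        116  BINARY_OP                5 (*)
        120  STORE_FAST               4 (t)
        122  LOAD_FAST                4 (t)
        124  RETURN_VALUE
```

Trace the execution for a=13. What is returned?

LOAD_FAST_LOAD_FAST a,a → push 13,13. Stack: [13, 13]
BINARY_OP + → 13 + 13 = 26. Stack: [26]
LOAD_CONST → push 9. Stack: [26, 9]
LOAD_FAST a → push 13. Stack: [26, 9, 13]
BINARY_OP % → 9 % 13 = 9. Stack: [26, 9]
BINARY_OP ^ → 26 ^ 9 = 19. Stack: [19]
STORE_FAST u → u=19. Stack: []
LOAD_FAST_LOAD_FAST u,a → push 19,13. Stack: [19, 13]
BINARY_OP % → 19 % 13 = 6. Stack: [6]
LOAD_FAST u → push 19. Stack: [6, 19]
BINARY_OP & → 6 & 19 = 2. Stack: [2]
STORE_FAST w → w=2. Stack: []
LOAD_FAST_LOAD_FAST w,u → push 2,19. Stack: [2, 19]
COMPARE_OP bool(>=) → 2 vs 19 = False. Stack: [False]
POP_JUMP_IF_FALSE → pop False; jump. Stack: []
LOAD_FAST_LOAD_FAST u,w → push 19,2. Stack: [19, 2]
BINARY_OP - → 19 - 2 = 17. Stack: [17]
LOAD_FAST a → push 13. Stack: [17, 13]
LOAD_CONST → push 5. Stack: [17, 13, 5]
BINARY_OP + → 13 + 5 = 18. Stack: [17, 18]
BINARY_OP - → 17 - 18 = -1. Stack: [-1]
STORE_FAST k → k=-1. Stack: []
LOAD_CONST → push 12. Stack: [12]
LOAD_FAST u → push 19. Stack: [12, 19]
BINARY_OP + → 12 + 19 = 31. Stack: [31]
LOAD_CONST → push 4. Stack: [31, 4]
BINARY_OP * → 31 * 4 = 124. Stack: [124]
STORE_FAST t → t=124. Stack: []
LOAD_FAST t → push 124. Stack: [124]
RETURN_VALUE → return 124.

124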